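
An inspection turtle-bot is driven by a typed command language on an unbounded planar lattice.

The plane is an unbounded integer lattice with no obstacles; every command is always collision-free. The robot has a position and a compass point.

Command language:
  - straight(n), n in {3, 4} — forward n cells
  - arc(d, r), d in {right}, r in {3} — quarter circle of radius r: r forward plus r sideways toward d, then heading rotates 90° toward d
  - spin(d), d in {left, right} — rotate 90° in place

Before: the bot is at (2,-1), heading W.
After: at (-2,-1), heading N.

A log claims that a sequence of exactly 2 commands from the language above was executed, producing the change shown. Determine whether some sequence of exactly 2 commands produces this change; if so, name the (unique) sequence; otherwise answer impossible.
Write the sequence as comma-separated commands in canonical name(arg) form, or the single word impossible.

straight(4), spin(right)

key: position moved to (-2,-1) AND the heading swung to N — translation plus rotation needed
start: at (2,-1), heading W
t=1 straight(4) ⇒ at (-2,-1), heading W
t=2 spin(right) ⇒ at (-2,-1), heading N
no other 2-command option fits: unique.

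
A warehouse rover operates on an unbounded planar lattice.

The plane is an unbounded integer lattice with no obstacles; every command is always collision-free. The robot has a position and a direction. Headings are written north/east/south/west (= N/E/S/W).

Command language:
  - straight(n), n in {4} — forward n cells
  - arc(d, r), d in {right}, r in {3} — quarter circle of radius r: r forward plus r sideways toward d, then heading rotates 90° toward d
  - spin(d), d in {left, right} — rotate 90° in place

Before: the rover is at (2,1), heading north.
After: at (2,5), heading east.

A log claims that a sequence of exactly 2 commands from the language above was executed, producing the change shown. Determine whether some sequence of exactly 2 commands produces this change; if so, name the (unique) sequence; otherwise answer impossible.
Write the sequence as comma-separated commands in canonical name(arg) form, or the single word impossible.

straight(4), spin(right)

key: running spin(right) before straight(4) would end elsewhere — order is forced
from: at (2,1), heading north
step 1 (straight(4)): at (2,5), heading north
step 2 (spin(right)): at (2,5), heading east
uniquely the one of 16 2-step routes that fits.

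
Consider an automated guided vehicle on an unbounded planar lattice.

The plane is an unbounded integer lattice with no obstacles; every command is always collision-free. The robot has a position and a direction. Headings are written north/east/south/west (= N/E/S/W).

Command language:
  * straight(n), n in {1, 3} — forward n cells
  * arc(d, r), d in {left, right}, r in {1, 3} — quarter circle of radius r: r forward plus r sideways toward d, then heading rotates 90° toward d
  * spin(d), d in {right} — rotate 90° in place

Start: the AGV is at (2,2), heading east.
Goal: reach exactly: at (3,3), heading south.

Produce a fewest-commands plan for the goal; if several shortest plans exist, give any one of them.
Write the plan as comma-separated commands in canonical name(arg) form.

arc(left, 1), spin(right), spin(right)

t0: at (2,2), heading east
[1] after arc(left, 1): at (3,3), heading north
[2] after spin(right): at (3,3), heading east
[3] after spin(right): at (3,3), heading south
minimal: 3 command(s), checked below 3.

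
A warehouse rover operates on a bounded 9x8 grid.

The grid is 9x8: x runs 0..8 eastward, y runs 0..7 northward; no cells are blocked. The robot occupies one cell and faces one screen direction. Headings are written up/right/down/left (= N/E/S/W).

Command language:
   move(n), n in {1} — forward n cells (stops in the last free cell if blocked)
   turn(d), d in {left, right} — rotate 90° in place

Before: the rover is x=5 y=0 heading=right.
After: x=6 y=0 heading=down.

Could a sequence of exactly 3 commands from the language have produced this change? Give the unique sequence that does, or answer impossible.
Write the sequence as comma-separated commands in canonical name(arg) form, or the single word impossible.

key: cell and facing (now S) both changed — the 3 commands mix motion and turning
initial: x=5 y=0 heading=right
step 1 (move(1)): x=6 y=0 heading=right
step 2 (turn(right)): x=6 y=0 heading=down
step 3 (move(1)): x=6 y=0 heading=down
no rival 3-sequence matches.

move(1), turn(right), move(1)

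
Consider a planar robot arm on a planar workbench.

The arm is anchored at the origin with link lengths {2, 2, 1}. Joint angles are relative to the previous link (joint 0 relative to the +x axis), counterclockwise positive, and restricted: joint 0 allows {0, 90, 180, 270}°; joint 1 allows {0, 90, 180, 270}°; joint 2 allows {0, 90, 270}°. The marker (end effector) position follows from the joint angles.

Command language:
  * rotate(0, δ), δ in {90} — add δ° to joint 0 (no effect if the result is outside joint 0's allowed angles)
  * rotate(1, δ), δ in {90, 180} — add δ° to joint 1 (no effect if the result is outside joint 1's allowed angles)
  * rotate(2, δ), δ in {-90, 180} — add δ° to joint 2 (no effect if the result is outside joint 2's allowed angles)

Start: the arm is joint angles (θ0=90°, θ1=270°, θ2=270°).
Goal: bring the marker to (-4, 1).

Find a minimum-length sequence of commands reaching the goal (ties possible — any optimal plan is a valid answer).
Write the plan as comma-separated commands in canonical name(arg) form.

rotate(1, 90), rotate(0, 90)

start: joint angles (θ0=90°, θ1=270°, θ2=270°)
[1] after rotate(1, 90): joint angles (θ0=90°, θ1=0°, θ2=270°)
[2] after rotate(0, 90): joint angles (θ0=180°, θ1=0°, θ2=270°)
nothing shorter than 2 reaches the goal.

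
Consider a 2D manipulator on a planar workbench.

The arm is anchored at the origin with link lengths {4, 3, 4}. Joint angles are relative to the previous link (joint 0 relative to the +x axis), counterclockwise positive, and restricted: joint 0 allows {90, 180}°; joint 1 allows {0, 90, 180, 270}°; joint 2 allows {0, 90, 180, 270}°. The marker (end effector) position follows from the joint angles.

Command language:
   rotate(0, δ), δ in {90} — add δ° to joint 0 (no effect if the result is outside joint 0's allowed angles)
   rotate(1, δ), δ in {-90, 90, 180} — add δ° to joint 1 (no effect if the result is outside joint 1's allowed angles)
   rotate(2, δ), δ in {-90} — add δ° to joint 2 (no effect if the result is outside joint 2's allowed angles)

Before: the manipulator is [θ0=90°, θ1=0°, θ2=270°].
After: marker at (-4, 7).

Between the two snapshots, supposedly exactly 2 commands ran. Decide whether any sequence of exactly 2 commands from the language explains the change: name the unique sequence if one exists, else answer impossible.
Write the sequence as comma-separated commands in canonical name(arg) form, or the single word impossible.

rotate(2, -90), rotate(2, -90)

begin: [θ0=90°, θ1=0°, θ2=270°]
step 1 (rotate(2, -90)): [θ0=90°, θ1=0°, θ2=180°]
step 2 (rotate(2, -90)): [θ0=90°, θ1=0°, θ2=90°]
all 25 alternatives checked — unique.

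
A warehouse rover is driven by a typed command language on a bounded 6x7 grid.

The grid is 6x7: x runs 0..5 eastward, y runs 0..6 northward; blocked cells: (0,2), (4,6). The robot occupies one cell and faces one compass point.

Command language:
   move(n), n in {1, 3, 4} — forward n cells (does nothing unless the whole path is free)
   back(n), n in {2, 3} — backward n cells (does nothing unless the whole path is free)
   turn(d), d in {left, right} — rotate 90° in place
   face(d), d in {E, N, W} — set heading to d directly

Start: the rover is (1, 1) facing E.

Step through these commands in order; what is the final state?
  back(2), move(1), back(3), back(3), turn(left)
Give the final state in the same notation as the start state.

(2, 1) facing N

t0: (1, 1) facing E
1. back(2) → (1, 1) facing E
2. move(1) → (2, 1) facing E
3. back(3) → (2, 1) facing E
4. back(3) → (2, 1) facing E
5. turn(left) → (2, 1) facing N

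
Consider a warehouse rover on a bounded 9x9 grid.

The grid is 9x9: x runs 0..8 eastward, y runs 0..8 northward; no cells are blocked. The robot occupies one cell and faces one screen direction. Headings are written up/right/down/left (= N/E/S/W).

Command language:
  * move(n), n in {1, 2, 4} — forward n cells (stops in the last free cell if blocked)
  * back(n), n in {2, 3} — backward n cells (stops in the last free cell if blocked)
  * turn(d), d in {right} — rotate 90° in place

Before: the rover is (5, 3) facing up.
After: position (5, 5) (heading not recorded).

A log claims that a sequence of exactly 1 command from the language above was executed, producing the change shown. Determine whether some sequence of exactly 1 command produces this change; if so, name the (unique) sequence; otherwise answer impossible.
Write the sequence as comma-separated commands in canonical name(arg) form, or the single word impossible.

move(2)

start: (5, 3) facing up
t=1 move(2) ⇒ (5, 5) facing up
no rival 1-sequence matches.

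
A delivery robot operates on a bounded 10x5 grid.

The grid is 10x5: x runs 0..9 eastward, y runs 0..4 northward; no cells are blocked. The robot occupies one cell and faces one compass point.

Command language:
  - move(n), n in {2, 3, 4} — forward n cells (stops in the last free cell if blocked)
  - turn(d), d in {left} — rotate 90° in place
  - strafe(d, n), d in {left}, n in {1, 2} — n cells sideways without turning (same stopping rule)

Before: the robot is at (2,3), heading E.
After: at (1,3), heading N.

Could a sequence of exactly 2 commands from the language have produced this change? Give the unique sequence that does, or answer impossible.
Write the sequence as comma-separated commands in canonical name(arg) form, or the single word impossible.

key: position moved to (1,3) AND the heading swung to N — translation plus rotation needed
begin: at (2,3), heading E
t=1 turn(left) ⇒ at (2,3), heading N
t=2 strafe(left, 1) ⇒ at (1,3), heading N
all 36 alternatives checked — unique.

turn(left), strafe(left, 1)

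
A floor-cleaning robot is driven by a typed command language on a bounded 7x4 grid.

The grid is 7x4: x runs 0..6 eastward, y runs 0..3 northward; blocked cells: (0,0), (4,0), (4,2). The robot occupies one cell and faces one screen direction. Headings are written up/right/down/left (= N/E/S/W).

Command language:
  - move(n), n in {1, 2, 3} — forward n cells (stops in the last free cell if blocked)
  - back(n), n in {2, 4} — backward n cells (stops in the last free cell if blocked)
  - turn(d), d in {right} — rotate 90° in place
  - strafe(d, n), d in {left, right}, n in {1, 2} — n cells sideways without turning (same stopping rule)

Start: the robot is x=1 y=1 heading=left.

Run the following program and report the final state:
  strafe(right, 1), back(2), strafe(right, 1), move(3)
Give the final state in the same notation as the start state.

x=0 y=3 heading=left

t0: x=1 y=1 heading=left
[1] after strafe(right, 1): x=1 y=2 heading=left
[2] after back(2): x=3 y=2 heading=left
[3] after strafe(right, 1): x=3 y=3 heading=left
[4] after move(3): x=0 y=3 heading=left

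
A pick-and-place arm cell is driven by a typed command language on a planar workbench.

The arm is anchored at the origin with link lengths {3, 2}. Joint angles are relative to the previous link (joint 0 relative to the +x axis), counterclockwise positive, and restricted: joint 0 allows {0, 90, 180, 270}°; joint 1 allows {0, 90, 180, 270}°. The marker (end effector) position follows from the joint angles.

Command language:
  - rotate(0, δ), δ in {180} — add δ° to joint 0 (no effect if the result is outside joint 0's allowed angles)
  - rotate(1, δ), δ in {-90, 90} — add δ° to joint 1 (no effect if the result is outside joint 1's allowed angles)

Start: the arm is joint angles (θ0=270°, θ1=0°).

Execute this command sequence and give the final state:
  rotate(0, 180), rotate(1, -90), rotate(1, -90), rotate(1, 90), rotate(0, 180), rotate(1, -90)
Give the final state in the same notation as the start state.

begin: joint angles (θ0=270°, θ1=0°)
step 1 (rotate(0, 180)): joint angles (θ0=90°, θ1=0°)
step 2 (rotate(1, -90)): joint angles (θ0=90°, θ1=270°)
step 3 (rotate(1, -90)): joint angles (θ0=90°, θ1=180°)
step 4 (rotate(1, 90)): joint angles (θ0=90°, θ1=270°)
step 5 (rotate(0, 180)): joint angles (θ0=270°, θ1=270°)
step 6 (rotate(1, -90)): joint angles (θ0=270°, θ1=180°)

joint angles (θ0=270°, θ1=180°)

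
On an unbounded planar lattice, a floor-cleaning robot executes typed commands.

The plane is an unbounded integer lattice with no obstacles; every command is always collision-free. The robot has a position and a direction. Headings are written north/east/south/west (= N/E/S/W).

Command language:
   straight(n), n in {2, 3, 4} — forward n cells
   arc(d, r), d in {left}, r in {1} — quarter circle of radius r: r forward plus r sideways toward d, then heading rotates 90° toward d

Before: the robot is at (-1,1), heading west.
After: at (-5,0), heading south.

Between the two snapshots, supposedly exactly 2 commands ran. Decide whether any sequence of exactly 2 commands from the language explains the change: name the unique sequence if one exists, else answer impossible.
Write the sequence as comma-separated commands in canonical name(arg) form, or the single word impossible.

key: order matters: swapping straight(3) and arc(left, 1) lands elsewhere
start: at (-1,1), heading west
[1] after straight(3): at (-4,1), heading west
[2] after arc(left, 1): at (-5,0), heading south
all 16 alternatives checked — unique.

straight(3), arc(left, 1)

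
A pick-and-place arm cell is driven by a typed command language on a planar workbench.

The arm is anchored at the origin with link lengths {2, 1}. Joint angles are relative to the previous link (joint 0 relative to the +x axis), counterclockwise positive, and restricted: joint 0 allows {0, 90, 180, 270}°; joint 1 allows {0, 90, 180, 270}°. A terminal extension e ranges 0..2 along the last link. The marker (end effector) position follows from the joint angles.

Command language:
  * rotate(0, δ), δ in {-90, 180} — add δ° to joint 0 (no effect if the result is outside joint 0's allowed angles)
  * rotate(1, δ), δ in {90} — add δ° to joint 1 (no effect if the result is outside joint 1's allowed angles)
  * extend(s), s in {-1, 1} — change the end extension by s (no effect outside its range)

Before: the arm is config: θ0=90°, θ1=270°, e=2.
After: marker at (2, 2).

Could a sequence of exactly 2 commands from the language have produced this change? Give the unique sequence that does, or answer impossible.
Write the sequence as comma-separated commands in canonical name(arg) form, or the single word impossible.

key: order matters: swapping extend(1) and extend(-1) lands elsewhere
begin: config: θ0=90°, θ1=270°, e=2
step 1 (extend(1)): config: θ0=90°, θ1=270°, e=2
step 2 (extend(-1)): config: θ0=90°, θ1=270°, e=1
no other 2-command option fits: unique.

extend(1), extend(-1)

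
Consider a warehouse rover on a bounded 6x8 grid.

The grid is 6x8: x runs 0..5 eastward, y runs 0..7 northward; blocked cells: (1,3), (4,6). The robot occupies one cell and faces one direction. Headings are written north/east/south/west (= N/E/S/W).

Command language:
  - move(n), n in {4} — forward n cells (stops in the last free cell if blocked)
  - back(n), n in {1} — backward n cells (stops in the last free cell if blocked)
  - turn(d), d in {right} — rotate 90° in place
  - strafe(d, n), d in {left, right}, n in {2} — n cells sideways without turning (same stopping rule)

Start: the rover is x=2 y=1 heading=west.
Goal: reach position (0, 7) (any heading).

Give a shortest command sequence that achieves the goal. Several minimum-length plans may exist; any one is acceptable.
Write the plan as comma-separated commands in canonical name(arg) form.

begin: x=2 y=1 heading=west
[1] after turn(right): x=2 y=1 heading=north
[2] after strafe(left, 2): x=0 y=1 heading=north
[3] after move(4): x=0 y=5 heading=north
[4] after move(4): x=0 y=7 heading=north
no 3-step plan works, so 4 is optimal.

turn(right), strafe(left, 2), move(4), move(4)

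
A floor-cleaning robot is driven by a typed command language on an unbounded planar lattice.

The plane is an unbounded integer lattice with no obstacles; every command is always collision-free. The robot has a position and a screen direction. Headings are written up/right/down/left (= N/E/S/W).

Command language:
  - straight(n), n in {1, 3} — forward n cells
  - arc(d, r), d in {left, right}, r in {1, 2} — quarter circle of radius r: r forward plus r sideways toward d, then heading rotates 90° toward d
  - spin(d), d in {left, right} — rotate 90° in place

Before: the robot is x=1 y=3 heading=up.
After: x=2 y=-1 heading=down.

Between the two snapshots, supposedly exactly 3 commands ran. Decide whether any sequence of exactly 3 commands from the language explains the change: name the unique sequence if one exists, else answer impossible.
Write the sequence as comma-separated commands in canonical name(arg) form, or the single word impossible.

key: cell and facing (now S) both changed — the 3 commands mix motion and turning
start: x=1 y=3 heading=up
t=1 spin(right) ⇒ x=1 y=3 heading=right
t=2 arc(right, 1) ⇒ x=2 y=2 heading=down
t=3 straight(3) ⇒ x=2 y=-1 heading=down
uniquely the one of 512 3-step routes that fits.

spin(right), arc(right, 1), straight(3)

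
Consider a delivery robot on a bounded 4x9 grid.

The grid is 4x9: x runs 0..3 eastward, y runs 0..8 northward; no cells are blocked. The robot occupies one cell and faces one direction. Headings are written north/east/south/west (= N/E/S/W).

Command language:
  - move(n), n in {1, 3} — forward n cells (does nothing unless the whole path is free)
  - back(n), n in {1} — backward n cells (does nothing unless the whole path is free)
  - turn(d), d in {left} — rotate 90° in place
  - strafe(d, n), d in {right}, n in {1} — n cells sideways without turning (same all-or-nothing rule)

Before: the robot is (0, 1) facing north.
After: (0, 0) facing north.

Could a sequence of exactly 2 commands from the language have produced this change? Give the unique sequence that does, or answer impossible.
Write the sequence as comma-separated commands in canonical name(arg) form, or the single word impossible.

back(1), back(1)

key: the second back(1) would leave the grid, so it does nothing
initial: (0, 1) facing north
t=1 back(1) ⇒ (0, 0) facing north
t=2 back(1) ⇒ (0, 0) facing north
no rival 2-sequence matches.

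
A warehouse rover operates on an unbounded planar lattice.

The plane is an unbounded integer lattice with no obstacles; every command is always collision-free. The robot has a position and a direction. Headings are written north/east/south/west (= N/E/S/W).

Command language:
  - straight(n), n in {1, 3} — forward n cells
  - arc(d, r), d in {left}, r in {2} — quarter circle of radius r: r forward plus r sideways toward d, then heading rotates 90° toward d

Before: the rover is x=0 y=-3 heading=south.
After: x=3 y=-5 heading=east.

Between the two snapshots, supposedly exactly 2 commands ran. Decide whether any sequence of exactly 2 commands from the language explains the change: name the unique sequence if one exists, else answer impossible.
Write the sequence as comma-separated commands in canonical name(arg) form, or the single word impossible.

key: order matters: swapping arc(left, 2) and straight(1) lands elsewhere
t0: x=0 y=-3 heading=south
t=1 arc(left, 2) ⇒ x=2 y=-5 heading=east
t=2 straight(1) ⇒ x=3 y=-5 heading=east
uniquely the one of 9 2-step routes that fits.

arc(left, 2), straight(1)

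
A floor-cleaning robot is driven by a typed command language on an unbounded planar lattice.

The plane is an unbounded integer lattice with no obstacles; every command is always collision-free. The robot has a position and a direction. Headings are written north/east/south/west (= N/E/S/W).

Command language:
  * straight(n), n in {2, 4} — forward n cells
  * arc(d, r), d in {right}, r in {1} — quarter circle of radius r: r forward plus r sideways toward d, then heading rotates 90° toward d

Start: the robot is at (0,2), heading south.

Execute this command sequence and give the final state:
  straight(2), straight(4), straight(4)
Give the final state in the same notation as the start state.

t0: at (0,2), heading south
step 1 (straight(2)): at (0,0), heading south
step 2 (straight(4)): at (0,-4), heading south
step 3 (straight(4)): at (0,-8), heading south

at (0,-8), heading south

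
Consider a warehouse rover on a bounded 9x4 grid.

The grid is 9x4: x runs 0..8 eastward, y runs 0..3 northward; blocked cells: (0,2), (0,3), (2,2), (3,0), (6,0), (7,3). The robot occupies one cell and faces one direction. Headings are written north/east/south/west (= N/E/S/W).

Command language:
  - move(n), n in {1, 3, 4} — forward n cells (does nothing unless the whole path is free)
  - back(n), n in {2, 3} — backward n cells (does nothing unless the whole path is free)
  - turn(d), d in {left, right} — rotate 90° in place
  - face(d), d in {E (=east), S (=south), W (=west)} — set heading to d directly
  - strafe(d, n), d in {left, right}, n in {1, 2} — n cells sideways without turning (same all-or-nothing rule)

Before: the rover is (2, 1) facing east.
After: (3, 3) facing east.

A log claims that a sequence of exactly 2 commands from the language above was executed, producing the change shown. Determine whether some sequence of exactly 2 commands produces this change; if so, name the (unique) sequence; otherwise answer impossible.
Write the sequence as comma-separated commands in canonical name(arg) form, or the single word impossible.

key: still facing E at the end — nothing in the sequence rotates
start: (2, 1) facing east
1. move(1) → (3, 1) facing east
2. strafe(left, 2) → (3, 3) facing east
uniquely the one of 196 2-step routes that fits.

move(1), strafe(left, 2)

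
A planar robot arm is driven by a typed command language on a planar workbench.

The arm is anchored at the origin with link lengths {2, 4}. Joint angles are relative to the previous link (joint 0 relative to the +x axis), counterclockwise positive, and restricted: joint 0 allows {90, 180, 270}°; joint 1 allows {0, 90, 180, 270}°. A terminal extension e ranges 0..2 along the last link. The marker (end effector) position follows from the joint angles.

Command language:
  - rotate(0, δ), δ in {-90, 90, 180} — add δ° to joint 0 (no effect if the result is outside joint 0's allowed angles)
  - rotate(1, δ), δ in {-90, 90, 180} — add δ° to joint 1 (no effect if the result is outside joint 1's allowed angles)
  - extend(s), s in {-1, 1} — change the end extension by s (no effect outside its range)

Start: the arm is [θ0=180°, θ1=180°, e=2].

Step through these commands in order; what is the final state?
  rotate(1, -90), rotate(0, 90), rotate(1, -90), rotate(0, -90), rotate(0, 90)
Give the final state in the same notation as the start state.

[θ0=270°, θ1=0°, e=2]

from: [θ0=180°, θ1=180°, e=2]
1. rotate(1, -90) → [θ0=180°, θ1=90°, e=2]
2. rotate(0, 90) → [θ0=270°, θ1=90°, e=2]
3. rotate(1, -90) → [θ0=270°, θ1=0°, e=2]
4. rotate(0, -90) → [θ0=180°, θ1=0°, e=2]
5. rotate(0, 90) → [θ0=270°, θ1=0°, e=2]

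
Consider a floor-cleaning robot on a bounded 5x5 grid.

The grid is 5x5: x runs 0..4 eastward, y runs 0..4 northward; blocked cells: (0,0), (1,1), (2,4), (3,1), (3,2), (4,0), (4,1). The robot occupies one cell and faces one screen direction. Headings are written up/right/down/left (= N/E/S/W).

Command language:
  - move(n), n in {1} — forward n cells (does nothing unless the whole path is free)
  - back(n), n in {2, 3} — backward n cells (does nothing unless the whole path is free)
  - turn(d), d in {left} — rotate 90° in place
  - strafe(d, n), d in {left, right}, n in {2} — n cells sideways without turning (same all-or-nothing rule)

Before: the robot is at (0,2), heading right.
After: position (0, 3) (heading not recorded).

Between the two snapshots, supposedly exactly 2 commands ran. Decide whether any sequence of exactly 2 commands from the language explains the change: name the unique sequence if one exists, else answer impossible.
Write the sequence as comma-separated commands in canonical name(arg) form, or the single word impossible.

turn(left), move(1)

key: order matters: swapping turn(left) and move(1) lands elsewhere
begin: at (0,2), heading right
1. turn(left) → at (0,2), heading up
2. move(1) → at (0,3), heading up
all 36 alternatives checked — unique.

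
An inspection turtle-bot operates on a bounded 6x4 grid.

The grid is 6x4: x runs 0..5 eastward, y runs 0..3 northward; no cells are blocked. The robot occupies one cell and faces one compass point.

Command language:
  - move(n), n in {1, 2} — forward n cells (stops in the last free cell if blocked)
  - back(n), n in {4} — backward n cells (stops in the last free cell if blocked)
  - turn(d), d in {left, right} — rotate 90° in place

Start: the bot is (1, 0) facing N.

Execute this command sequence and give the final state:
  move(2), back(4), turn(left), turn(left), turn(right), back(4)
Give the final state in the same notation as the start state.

begin: (1, 0) facing N
step 1 (move(2)): (1, 2) facing N
step 2 (back(4)): (1, 0) facing N
step 3 (turn(left)): (1, 0) facing W
step 4 (turn(left)): (1, 0) facing S
step 5 (turn(right)): (1, 0) facing W
step 6 (back(4)): (5, 0) facing W

(5, 0) facing W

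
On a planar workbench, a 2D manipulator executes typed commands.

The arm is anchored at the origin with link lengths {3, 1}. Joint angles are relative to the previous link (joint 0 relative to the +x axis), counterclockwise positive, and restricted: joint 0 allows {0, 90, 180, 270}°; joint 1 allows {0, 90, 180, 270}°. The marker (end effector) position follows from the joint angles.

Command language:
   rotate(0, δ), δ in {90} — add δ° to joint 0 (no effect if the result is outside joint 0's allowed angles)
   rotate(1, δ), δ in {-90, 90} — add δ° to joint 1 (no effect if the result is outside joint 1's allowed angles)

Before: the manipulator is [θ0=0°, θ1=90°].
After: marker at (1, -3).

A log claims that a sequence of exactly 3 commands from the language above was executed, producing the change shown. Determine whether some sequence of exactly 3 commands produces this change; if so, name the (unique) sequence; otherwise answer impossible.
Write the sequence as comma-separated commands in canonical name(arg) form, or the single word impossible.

rotate(0, 90), rotate(0, 90), rotate(0, 90)

from: [θ0=0°, θ1=90°]
1. rotate(0, 90) → [θ0=90°, θ1=90°]
2. rotate(0, 90) → [θ0=180°, θ1=90°]
3. rotate(0, 90) → [θ0=270°, θ1=90°]
all 27 alternatives checked — unique.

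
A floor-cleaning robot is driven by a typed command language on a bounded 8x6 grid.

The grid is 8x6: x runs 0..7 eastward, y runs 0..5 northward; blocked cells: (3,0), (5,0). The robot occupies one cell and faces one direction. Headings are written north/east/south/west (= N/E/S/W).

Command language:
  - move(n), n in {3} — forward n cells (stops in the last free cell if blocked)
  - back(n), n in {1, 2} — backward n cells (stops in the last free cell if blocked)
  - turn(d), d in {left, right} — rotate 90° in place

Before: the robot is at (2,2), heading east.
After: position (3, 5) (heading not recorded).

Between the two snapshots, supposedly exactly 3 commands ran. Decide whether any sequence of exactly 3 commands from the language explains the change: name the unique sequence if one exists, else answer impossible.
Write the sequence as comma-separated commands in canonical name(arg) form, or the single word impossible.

impossible

no 3-step route produces this change.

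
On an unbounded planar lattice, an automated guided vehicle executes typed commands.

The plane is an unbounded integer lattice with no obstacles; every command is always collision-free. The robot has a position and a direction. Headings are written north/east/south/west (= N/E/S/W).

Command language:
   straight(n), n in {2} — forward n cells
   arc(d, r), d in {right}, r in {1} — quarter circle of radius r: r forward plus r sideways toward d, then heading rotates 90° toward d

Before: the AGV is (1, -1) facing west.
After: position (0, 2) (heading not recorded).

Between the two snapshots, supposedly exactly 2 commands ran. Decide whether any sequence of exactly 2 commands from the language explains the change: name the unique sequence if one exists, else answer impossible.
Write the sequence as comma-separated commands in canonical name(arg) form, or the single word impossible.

arc(right, 1), straight(2)

key: running straight(2) before arc(right, 1) would end elsewhere — order is forced
begin: (1, -1) facing west
t=1 arc(right, 1) ⇒ (0, 0) facing north
t=2 straight(2) ⇒ (0, 2) facing north
no other 2-command option fits: unique.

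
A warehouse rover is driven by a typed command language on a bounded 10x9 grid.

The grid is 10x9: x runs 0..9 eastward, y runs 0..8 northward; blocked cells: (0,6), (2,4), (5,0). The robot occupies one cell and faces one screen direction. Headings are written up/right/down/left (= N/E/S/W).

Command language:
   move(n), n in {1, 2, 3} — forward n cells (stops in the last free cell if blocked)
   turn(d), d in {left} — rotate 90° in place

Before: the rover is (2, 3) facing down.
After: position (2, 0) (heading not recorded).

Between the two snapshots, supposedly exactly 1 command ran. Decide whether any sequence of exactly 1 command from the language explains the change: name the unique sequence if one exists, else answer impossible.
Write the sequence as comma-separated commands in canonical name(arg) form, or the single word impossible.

initial: (2, 3) facing down
1. move(3) → (2, 0) facing down
no other 1-command option fits: unique.

move(3)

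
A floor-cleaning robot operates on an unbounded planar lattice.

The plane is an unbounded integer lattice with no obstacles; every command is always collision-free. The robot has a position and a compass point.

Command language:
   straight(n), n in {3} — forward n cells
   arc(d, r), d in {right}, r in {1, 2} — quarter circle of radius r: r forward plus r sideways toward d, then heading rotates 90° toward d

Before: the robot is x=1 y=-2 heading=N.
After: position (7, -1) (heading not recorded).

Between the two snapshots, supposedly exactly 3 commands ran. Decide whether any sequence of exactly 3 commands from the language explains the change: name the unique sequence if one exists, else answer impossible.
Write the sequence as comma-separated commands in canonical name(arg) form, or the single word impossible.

key: running arc(right, 1) before arc(right, 2) would end elsewhere — order is forced
begin: x=1 y=-2 heading=N
step 1 (arc(right, 2)): x=3 y=0 heading=E
step 2 (straight(3)): x=6 y=0 heading=E
step 3 (arc(right, 1)): x=7 y=-1 heading=S
no other 3-command option fits: unique.

arc(right, 2), straight(3), arc(right, 1)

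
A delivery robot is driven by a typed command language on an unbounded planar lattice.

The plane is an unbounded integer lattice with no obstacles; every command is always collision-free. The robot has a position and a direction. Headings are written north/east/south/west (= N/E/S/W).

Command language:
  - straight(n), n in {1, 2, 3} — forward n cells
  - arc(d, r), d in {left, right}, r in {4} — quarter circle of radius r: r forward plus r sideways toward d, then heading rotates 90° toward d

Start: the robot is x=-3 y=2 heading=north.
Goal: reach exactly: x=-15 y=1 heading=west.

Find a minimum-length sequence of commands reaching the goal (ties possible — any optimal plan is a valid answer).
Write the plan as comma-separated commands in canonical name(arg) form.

straight(3), arc(left, 4), arc(left, 4), arc(right, 4)

from: x=-3 y=2 heading=north
[1] after straight(3): x=-3 y=5 heading=north
[2] after arc(left, 4): x=-7 y=9 heading=west
[3] after arc(left, 4): x=-11 y=5 heading=south
[4] after arc(right, 4): x=-15 y=1 heading=west
nothing shorter than 4 reaches the goal.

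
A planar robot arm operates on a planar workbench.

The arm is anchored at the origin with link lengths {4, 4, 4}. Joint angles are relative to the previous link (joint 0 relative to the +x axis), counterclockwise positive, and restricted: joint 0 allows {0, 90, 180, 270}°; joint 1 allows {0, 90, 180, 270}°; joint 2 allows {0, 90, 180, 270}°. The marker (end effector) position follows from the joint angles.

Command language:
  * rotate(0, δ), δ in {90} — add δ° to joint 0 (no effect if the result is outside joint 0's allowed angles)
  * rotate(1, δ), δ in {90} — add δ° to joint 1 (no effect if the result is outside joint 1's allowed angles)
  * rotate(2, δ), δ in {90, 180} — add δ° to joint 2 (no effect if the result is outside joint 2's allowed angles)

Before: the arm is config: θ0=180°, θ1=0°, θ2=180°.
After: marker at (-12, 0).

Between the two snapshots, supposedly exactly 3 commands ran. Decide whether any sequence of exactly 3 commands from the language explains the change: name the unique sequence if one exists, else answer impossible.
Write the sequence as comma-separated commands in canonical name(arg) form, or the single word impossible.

initial: config: θ0=180°, θ1=0°, θ2=180°
1. rotate(2, 180) → config: θ0=180°, θ1=0°, θ2=0°
2. rotate(2, 180) → config: θ0=180°, θ1=0°, θ2=180°
3. rotate(2, 180) → config: θ0=180°, θ1=0°, θ2=0°
all 64 alternatives checked — unique.

rotate(2, 180), rotate(2, 180), rotate(2, 180)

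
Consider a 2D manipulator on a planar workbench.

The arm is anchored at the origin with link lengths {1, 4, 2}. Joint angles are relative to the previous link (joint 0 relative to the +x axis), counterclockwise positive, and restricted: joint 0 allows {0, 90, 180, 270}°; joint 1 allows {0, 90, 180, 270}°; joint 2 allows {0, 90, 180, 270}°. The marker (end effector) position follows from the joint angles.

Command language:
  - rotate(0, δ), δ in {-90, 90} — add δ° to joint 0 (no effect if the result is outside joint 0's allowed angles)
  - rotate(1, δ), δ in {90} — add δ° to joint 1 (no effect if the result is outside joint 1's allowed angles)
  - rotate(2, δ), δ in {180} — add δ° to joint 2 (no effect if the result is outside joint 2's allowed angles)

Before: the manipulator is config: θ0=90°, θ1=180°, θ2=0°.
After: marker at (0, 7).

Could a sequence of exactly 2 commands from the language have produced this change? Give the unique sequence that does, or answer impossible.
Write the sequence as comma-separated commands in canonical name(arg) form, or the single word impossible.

rotate(1, 90), rotate(1, 90)

from: config: θ0=90°, θ1=180°, θ2=0°
[1] after rotate(1, 90): config: θ0=90°, θ1=270°, θ2=0°
[2] after rotate(1, 90): config: θ0=90°, θ1=0°, θ2=0°
no other 2-command option fits: unique.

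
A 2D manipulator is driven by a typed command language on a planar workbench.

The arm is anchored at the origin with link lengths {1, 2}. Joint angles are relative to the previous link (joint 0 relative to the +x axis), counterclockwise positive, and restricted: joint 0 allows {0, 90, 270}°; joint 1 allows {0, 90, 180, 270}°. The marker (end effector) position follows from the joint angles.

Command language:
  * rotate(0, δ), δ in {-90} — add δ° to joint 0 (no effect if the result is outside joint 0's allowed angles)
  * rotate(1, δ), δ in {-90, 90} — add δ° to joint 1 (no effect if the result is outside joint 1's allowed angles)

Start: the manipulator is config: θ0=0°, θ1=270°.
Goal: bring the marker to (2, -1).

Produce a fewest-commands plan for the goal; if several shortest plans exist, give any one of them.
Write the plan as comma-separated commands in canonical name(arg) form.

from: config: θ0=0°, θ1=270°
[1] after rotate(1, 90): config: θ0=0°, θ1=0°
[2] after rotate(1, 90): config: θ0=0°, θ1=90°
[3] after rotate(0, -90): config: θ0=270°, θ1=90°
shorter routes all fall short; 3 is best.

rotate(1, 90), rotate(1, 90), rotate(0, -90)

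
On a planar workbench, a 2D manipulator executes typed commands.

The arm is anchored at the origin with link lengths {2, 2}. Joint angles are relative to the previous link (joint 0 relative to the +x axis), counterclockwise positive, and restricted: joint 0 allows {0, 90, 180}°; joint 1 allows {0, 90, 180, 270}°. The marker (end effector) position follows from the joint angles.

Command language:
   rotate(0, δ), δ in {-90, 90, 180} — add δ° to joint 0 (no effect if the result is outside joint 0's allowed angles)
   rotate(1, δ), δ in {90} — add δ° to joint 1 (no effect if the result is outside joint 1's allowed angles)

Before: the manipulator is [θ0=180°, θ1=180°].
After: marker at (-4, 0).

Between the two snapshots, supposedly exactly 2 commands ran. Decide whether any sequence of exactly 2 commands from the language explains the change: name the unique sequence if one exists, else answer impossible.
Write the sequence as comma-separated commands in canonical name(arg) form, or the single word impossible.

from: [θ0=180°, θ1=180°]
step 1 (rotate(1, 90)): [θ0=180°, θ1=270°]
step 2 (rotate(1, 90)): [θ0=180°, θ1=0°]
no rival 2-sequence matches.

rotate(1, 90), rotate(1, 90)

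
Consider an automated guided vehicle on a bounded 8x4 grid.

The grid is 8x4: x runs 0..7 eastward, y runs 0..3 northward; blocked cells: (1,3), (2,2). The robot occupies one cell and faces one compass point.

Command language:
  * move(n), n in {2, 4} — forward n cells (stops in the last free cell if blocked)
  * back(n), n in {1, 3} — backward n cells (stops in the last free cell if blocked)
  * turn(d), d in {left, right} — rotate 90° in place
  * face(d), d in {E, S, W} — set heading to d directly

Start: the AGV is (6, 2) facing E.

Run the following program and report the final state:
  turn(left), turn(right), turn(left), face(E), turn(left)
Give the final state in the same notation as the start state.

start: (6, 2) facing E
step 1 (turn(left)): (6, 2) facing N
step 2 (turn(right)): (6, 2) facing E
step 3 (turn(left)): (6, 2) facing N
step 4 (face(E)): (6, 2) facing E
step 5 (turn(left)): (6, 2) facing N

(6, 2) facing N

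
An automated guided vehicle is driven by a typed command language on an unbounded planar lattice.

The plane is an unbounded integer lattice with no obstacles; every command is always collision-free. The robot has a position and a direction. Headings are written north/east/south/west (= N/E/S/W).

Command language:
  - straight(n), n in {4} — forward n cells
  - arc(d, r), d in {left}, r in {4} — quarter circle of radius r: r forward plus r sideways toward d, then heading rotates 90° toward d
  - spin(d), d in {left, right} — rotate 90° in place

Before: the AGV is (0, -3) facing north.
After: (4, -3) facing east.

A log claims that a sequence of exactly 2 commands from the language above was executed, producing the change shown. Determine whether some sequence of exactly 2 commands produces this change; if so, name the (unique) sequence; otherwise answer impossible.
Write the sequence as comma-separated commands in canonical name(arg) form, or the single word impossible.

key: position moved to (4,-3) AND the heading swung to E — translation plus rotation needed
start: (0, -3) facing north
[1] after spin(right): (0, -3) facing east
[2] after straight(4): (4, -3) facing east
no other 2-command option fits: unique.

spin(right), straight(4)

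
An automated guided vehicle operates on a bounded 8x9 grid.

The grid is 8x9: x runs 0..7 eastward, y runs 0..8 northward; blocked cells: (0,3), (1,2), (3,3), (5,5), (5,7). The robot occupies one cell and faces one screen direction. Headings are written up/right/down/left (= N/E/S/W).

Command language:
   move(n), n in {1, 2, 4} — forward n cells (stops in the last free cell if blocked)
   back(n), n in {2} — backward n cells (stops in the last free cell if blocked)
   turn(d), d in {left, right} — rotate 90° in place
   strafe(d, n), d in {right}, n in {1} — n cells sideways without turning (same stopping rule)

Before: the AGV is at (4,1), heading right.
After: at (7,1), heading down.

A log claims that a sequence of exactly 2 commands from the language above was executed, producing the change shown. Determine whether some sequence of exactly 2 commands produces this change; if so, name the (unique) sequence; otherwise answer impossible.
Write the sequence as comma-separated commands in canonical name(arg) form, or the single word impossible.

move(4), turn(right)

key: move(4) runs into the grid edge before its full distance
initial: at (4,1), heading right
[1] after move(4): at (7,1), heading right
[2] after turn(right): at (7,1), heading down
all 49 alternatives checked — unique.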